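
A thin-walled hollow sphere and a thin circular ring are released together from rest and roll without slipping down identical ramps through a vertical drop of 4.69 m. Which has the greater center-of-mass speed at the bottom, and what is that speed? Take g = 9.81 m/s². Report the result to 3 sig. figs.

the thin-walled hollow sphere, at v ≈ 7.43 m/s

For rolling without slipping, Mgh = ½(1+k)Mv² where k = I/(MR²), so v = √(2gh/(1+k)).
Thin-walled hollow sphere: k = 2/3, giving v = √(2×9.81×4.69/1.667) = 7.43 m/s.
Thin circular ring: k = 1, giving v = √(2×9.81×4.69/2) = 6.783 m/s.
The smaller k wins: the thin-walled hollow sphere, at ≈ 7.43 m/s.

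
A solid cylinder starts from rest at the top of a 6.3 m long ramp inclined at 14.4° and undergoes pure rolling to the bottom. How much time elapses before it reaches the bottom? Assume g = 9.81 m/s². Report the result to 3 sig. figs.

Here I = (1/2)MR², so the shape factor k = I/(MR²) = 0.5.
Newton's second law down the slope: Mg sinθ − f = Ma. The torque equation fR = Iα (with α = a/R) gives f = kMa.
Hence a = g sinθ/(1+k) = 9.81×sin14.4°/1.5 = 1.626 m/s².
With constant a from rest, t = √(2L/a) = √(2·6.3/1.626) ≈ 2.78 s.

t ≈ 2.78 s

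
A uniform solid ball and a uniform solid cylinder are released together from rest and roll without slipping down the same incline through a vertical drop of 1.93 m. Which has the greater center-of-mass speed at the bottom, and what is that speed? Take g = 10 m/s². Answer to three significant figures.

the uniform solid ball, at v ≈ 5.25 m/s

For rolling without slipping, Mgh = ½(1+k)Mv² where k = I/(MR²), so v = √(2gh/(1+k)).
Uniform solid ball: k = 0.4, giving v = √(2×10×1.93/1.4) = 5.251 m/s.
Uniform solid cylinder: k = 0.5, giving v = √(2×10×1.93/1.5) = 5.073 m/s.
The smaller k wins: the uniform solid ball, at ≈ 5.25 m/s.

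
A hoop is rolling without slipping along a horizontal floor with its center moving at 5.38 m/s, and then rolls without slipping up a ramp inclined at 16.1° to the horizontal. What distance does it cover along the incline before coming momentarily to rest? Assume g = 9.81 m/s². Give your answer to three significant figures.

d ≈ 10.6 m

Here I = MR², so the shape factor k = I/(MR²) = 1.
Since it rolls without slipping, ω = v/R and KE = ½Mv² + ½Iω² = ½(1+k)Mv² = Mv².
Setting this equal to Mgh gives the vertical rise h = (1+k)v₀²/(2g) = 2×5.38²/(2×9.81) = 2.95 m.
The distance along the slope is d = h/sinθ = 2.95/sin16.1° ≈ 10.6 m.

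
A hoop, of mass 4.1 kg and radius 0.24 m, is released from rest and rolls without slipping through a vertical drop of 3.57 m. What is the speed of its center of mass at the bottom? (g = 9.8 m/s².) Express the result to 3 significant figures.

v ≈ 5.91 m/s

Here I = MR², so the shape factor k = I/(MR²) = 1.
Pure rolling means v = ωR; then KE = ½Mv² + ½I(v/R)² = ½(1+k)Mv² = Mv².
Setting Mgh = Mv² gives v = √(2gh/(1+k)) = √(2·9.8·3.57/2) ≈ 5.91 m/s.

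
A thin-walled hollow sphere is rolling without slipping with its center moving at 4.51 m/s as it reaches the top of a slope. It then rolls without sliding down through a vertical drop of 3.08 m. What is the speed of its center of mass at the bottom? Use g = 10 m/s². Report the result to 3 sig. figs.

For this body I = (2/3)MR², i.e. k = I/(MR²) = 2/3.
Rolling without slipping gives ω = v/R, so the total kinetic energy is ½Mv² + ½Iω² = ½(1+k)Mv² = (5/6)Mv².
Conserving energy between top and bottom: (5/6)Mv² = (5/6)Mv₀² + Mgh, hence v² = v₀² + 2gh/(1+k).
v = √(4.51² + 2×10×3.08/1.667) = √57.3 ≈ 7.57 m/s.

v ≈ 7.57 m/s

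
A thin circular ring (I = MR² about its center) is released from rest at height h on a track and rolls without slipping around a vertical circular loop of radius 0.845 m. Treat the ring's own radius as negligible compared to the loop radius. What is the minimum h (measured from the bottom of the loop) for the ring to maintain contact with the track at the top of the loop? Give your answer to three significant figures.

h_min ≈ 2.54 m

With I = MR², the ratio k = I/(MR²) is 1.
At the top of the loop, the minimum-contact condition is Mg = Mv_top²/r, so v_top² = gr.
With ω = v/R, the kinetic energy at speed v is ½(1+k)Mv² = Mv².
Energy conservation from release (height h) to the top (height 2r): Mgh = Mg(2r) + M·gr.
Thus h_min = 2r + (1+k)r/2 = r(2 + 2/2) = 0.845 × 3 ≈ 2.54 m.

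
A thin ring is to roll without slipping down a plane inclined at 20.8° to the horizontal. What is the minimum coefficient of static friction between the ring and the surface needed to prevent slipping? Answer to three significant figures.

With I = MR², the ratio k = I/(MR²) is 1.
Translational: Mg sinθ − f = Ma. Rotational about the CM: fR = Iα = kMRa, so f = kMa.
These give a = g sinθ/(1+k) and the required friction f = kMg sinθ/(1+k).
With N = Mg cosθ, the no-slip condition f ≤ μN gives μ_min = f/N = k tanθ/(1+k).
μ_min = 1 × tan20.8° / 2 ≈ 0.190.

μ_min ≈ 0.190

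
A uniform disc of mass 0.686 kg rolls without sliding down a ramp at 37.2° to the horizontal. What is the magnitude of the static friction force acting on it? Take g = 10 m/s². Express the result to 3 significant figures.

The moment of inertia is (1/2)MR², giving k ≡ I/(MR²) = 0.5.
Newton's second law down the slope: Mg sinθ − f = Ma. The torque equation fR = Iα (with α = a/R) gives f = kMa.
Combining, a = g sinθ/(1+k) and f = kMa = kMg sinθ/(1+k).
f = 0.5 × 0.686 × 10 × sin37.2° / 1.5 ≈ 1.38 N.

f ≈ 1.38 N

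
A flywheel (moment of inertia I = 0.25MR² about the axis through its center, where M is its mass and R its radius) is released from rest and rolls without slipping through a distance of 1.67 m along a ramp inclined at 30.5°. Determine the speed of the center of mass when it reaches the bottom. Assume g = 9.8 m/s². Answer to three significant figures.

v ≈ 3.65 m/s

The moment of inertia is 0.25MR², giving k ≡ I/(MR²) = 0.25.
Pure rolling means v = ωR; then KE = ½Mv² + ½I(v/R)² = ½(1+k)Mv² = (5/8)Mv².
The vertical drop is h = L sinθ = 1.67 × sin30.5° = 0.8476 m.
Setting Mgh = (5/8)Mv² gives v = √(2gh/(1+k)) = √(2·9.8·0.8476/1.25) ≈ 3.65 m/s.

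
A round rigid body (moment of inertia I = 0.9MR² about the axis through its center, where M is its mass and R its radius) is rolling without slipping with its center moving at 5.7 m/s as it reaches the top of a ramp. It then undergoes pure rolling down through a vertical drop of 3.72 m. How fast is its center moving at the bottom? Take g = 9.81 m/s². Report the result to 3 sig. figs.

The moment of inertia is 0.9MR², giving k ≡ I/(MR²) = 0.9.
The rolling condition ω = v/R makes the rotational term ½I(v/R)² = ½kMv², so KE_total = ½(1+k)Mv² = (19/20)Mv².
Energy conservation: (19/20)Mv₀² + Mgh = (19/20)Mv², so v² = v₀² + 2gh/(1+k).
v = √(5.7² + 2×9.81×3.72/1.9) = √70.9 ≈ 8.42 m/s.

v ≈ 8.42 m/s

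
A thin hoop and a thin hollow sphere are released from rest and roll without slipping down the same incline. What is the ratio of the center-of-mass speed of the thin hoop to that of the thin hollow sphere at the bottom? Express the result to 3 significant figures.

Each satisfies Mgh = ½(1+k)Mv² with k = I/(MR²), so v ∝ 1/√(1+k).
For the thin hoop k = 1; for the thin hollow sphere k = 2/3.
v₁/v₂ = √((1+k₂)/(1+k₁)) = √(1.667/2) ≈ 0.913.

v_ratio ≈ 0.913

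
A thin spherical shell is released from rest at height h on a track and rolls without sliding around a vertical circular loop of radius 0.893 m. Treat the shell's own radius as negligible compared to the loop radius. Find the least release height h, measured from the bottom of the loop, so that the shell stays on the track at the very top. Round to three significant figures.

h_min ≈ 2.53 m

For this body I = (2/3)MR², i.e. k = I/(MR²) = 2/3.
At the top of the loop, the minimum-contact condition is Mg = Mv_top²/r, so v_top² = gr.
With ω = v/R, the kinetic energy at speed v is ½(1+k)Mv² = (5/6)Mv².
Energy conservation from release (height h) to the top (height 2r): Mgh = Mg(2r) + (5/6)M·gr.
Thus h_min = 2r + (1+k)r/2 = r(2 + 1.667/2) = 0.893 × 2.833 ≈ 2.53 m.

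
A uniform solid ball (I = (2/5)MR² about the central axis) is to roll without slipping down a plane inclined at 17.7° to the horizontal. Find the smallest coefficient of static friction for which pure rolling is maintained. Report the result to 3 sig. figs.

For this body I = (2/5)MR², i.e. k = I/(MR²) = 0.4.
Along the incline Mg sinθ − f = Ma, and torque about the center fR = Iα = kMR²(a/R) gives f = kMa.
These give a = g sinθ/(1+k) and the required friction f = kMg sinθ/(1+k).
The normal force is N = Mg cosθ, so μ_min = f/N = k tanθ/(1+k).
μ_min = 0.4 × tan17.7° / 1.4 ≈ 0.0912.

μ_min ≈ 0.0912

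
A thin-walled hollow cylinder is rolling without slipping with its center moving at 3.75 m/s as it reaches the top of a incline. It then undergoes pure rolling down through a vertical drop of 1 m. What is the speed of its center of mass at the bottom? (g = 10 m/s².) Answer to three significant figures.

v ≈ 4.91 m/s

For this body I = MR², i.e. k = I/(MR²) = 1.
The rolling condition ω = v/R makes the rotational term ½I(v/R)² = ½kMv², so KE_total = ½(1+k)Mv² = Mv².
Conserving energy between top and bottom: Mv² = Mv₀² + Mgh, hence v² = v₀² + 2gh/(1+k).
v = √(3.75² + 2×10×1/2) = √24.06 ≈ 4.91 m/s.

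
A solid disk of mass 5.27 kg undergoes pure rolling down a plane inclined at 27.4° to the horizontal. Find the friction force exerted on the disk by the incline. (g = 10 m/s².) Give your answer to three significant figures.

f ≈ 8.08 N

The moment of inertia is (1/2)MR², giving k ≡ I/(MR²) = 0.5.
Newton's second law down the slope: Mg sinθ − f = Ma. The torque equation fR = Iα (with α = a/R) gives f = kMa.
Combining, a = g sinθ/(1+k) and f = kMa = kMg sinθ/(1+k).
f = 0.5 × 5.27 × 10 × sin27.4° / 1.5 ≈ 8.08 N.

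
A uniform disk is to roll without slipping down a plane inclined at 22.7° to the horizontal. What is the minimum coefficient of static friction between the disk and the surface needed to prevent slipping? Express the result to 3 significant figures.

μ_min ≈ 0.139

For this body I = (1/2)MR², i.e. k = I/(MR²) = 0.5.
Along the incline Mg sinθ − f = Ma, and torque about the center fR = Iα = kMR²(a/R) gives f = kMa.
These give a = g sinθ/(1+k) and the required friction f = kMg sinθ/(1+k).
With N = Mg cosθ, the no-slip condition f ≤ μN gives μ_min = f/N = k tanθ/(1+k).
μ_min = 0.5 × tan22.7° / 1.5 ≈ 0.139.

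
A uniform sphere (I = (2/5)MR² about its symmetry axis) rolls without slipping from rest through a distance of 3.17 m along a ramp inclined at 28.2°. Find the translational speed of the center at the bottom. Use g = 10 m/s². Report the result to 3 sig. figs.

The moment of inertia is (2/5)MR², giving k ≡ I/(MR²) = 0.4.
Pure rolling means v = ωR; then KE = ½Mv² + ½I(v/R)² = ½(1+k)Mv² = (7/10)Mv².
The vertical drop is h = L sinθ = 3.17 × sin28.2° = 1.498 m.
Setting Mgh = (7/10)Mv² gives v = √(2gh/(1+k)) = √(2·10·1.498/1.4) ≈ 4.63 m/s.

v ≈ 4.63 m/s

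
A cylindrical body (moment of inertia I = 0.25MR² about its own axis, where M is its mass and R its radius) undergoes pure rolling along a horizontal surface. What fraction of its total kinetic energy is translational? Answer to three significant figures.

fraction ≈ 0.800

Here I = 0.25MR², so the shape factor k = I/(MR²) = 0.25.
Since ω = v/R, the translational part is ½Mv² and the rotational part is ½I(v/R)² = ½kMv²; the total is ½(1+k)Mv².
The translational fraction is therefore 1/(1+k) = 1/1.25 ≈ 0.800.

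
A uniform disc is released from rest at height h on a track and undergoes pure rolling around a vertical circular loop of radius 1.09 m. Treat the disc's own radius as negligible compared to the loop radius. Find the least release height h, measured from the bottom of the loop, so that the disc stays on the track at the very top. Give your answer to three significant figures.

h_min ≈ 3.00 m

For this body I = (1/2)MR², i.e. k = I/(MR²) = 0.5.
At the top of the loop, the minimum-contact condition is Mg = Mv_top²/r, so v_top² = gr.
With ω = v/R, the kinetic energy at speed v is ½(1+k)Mv² = (3/4)Mv².
Energy conservation from release (height h) to the top (height 2r): Mgh = Mg(2r) + (3/4)M·gr.
Thus h_min = 2r + (1+k)r/2 = r(2 + 1.5/2) = 1.09 × 2.75 ≈ 3.00 m.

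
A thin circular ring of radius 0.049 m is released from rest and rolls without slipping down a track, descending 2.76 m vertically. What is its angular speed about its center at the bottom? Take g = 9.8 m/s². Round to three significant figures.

ω ≈ 106 rad/s

For this body I = MR², i.e. k = I/(MR²) = 1.
Since it rolls without slipping, ω = v/R and KE = ½Mv² + ½Iω² = ½(1+k)Mv² = Mv².
Energy conservation Mgh = ½(1+k)Mv² gives v = √(2gh/(1+k)) = √(2 × 9.8 × 2.76 / 2) = 5.201 m/s.
Then ω = v/R = 5.201 / 0.049 ≈ 106 rad/s.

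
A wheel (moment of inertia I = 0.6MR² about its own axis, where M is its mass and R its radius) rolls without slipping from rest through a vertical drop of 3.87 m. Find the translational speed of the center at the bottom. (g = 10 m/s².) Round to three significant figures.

With I = 0.6MR², the ratio k = I/(MR²) is 0.6.
Rolling without slipping gives ω = v/R, so the total kinetic energy is ½Mv² + ½Iω² = ½(1+k)Mv² = (4/5)Mv².
Setting Mgh = (4/5)Mv² gives v = √(2gh/(1+k)) = √(2·10·3.87/1.6) ≈ 6.96 m/s.

v ≈ 6.96 m/s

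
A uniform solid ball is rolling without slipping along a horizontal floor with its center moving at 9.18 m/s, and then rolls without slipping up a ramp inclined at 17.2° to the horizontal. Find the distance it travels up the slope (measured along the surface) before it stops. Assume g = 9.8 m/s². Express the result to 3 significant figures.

With I = (2/5)MR², the ratio k = I/(MR²) is 0.4.
Rolling without slipping gives ω = v/R, so the total kinetic energy is ½Mv² + ½Iω² = ½(1+k)Mv² = (7/10)Mv².
Setting this equal to Mgh gives the vertical rise h = (1+k)v₀²/(2g) = 1.4×9.18²/(2×9.8) = 6.019 m.
The distance along the slope is d = h/sinθ = 6.019/sin17.2° ≈ 20.4 m.

d ≈ 20.4 m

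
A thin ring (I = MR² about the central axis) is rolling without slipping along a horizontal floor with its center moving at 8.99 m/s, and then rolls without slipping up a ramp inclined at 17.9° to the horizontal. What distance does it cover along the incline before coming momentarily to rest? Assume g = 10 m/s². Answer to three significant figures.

d ≈ 26.3 m

For this body I = MR², i.e. k = I/(MR²) = 1.
Rolling without slipping gives ω = v/R, so the total kinetic energy is ½Mv² + ½Iω² = ½(1+k)Mv² = Mv².
Setting this equal to Mgh gives the vertical rise h = (1+k)v₀²/(2g) = 2×8.99²/(2×10) = 8.082 m.
The distance along the slope is d = h/sinθ = 8.082/sin17.9° ≈ 26.3 m.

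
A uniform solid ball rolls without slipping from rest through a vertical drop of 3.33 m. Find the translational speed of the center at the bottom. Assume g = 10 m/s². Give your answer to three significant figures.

v ≈ 6.90 m/s

Here I = (2/5)MR², so the shape factor k = I/(MR²) = 0.4.
Rolling without slipping gives ω = v/R, so the total kinetic energy is ½Mv² + ½Iω² = ½(1+k)Mv² = (7/10)Mv².
Energy conservation: Mgh = (7/10)Mv², so v = √(2gh/(1+k)) = √(2 × 10 × 3.33 / 1.4) ≈ 6.90 m/s.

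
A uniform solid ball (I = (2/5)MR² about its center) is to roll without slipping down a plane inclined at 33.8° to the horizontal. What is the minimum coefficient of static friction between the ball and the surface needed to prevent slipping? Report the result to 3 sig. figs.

μ_min ≈ 0.191

Here I = (2/5)MR², so the shape factor k = I/(MR²) = 0.4.
Along the incline Mg sinθ − f = Ma, and torque about the center fR = Iα = kMR²(a/R) gives f = kMa.
These give a = g sinθ/(1+k) and the required friction f = kMg sinθ/(1+k).
With N = Mg cosθ, the no-slip condition f ≤ μN gives μ_min = f/N = k tanθ/(1+k).
μ_min = 0.4 × tan33.8° / 1.4 ≈ 0.191.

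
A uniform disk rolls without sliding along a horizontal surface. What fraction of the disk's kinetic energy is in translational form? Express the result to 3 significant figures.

With I = (1/2)MR², the ratio k = I/(MR²) is 0.5.
Since ω = v/R, the translational part is ½Mv² and the rotational part is ½I(v/R)² = ½kMv²; the total is ½(1+k)Mv².
The translational fraction is therefore 1/(1+k) = 1/1.5 ≈ 0.667.

fraction ≈ 0.667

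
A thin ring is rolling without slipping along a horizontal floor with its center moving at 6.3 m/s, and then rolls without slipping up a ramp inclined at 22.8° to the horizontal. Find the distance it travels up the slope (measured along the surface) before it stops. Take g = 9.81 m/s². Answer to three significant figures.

d ≈ 10.4 m

The moment of inertia is MR², giving k ≡ I/(MR²) = 1.
Since it rolls without slipping, ω = v/R and KE = ½Mv² + ½Iω² = ½(1+k)Mv² = Mv².
Setting this equal to Mgh gives the vertical rise h = (1+k)v₀²/(2g) = 2×6.3²/(2×9.81) = 4.046 m.
Along the incline, d = h/sinθ = 4.046/sin22.8° ≈ 10.4 m.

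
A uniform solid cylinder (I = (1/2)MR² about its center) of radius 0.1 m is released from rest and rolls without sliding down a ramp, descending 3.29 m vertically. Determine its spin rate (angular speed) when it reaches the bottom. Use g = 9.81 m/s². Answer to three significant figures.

ω ≈ 65.6 rad/s

The moment of inertia is (1/2)MR², giving k ≡ I/(MR²) = 0.5.
Pure rolling means v = ωR; then KE = ½Mv² + ½I(v/R)² = ½(1+k)Mv² = (3/4)Mv².
Energy conservation Mgh = ½(1+k)Mv² gives v = √(2gh/(1+k)) = √(2 × 9.81 × 3.29 / 1.5) = 6.56 m/s.
Then ω = v/R = 6.56 / 0.1 ≈ 65.6 rad/s.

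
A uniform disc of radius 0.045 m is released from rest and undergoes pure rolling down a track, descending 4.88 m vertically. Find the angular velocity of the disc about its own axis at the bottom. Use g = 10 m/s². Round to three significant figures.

ω ≈ 179 rad/s

Here I = (1/2)MR², so the shape factor k = I/(MR²) = 0.5.
The rolling condition ω = v/R makes the rotational term ½I(v/R)² = ½kMv², so KE_total = ½(1+k)Mv² = (3/4)Mv².
Energy conservation Mgh = ½(1+k)Mv² gives v = √(2gh/(1+k)) = √(2 × 10 × 4.88 / 1.5) = 8.066 m/s.
Then ω = v/R = 8.066 / 0.045 ≈ 179 rad/s.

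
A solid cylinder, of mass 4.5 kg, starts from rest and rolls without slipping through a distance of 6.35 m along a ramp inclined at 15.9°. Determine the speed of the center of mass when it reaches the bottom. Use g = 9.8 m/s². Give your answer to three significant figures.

v ≈ 4.77 m/s

For this body I = (1/2)MR², i.e. k = I/(MR²) = 0.5.
Since it rolls without slipping, ω = v/R and KE = ½Mv² + ½Iω² = ½(1+k)Mv² = (3/4)Mv².
The vertical drop is h = L sinθ = 6.35 × sin15.9° = 1.74 m.
Energy conservation: Mgh = (3/4)Mv², so v = √(2gh/(1+k)) = √(2 × 9.8 × 1.74 / 1.5) ≈ 4.77 m/s.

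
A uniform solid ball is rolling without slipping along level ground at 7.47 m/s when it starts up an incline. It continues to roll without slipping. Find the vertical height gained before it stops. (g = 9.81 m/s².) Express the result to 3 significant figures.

h ≈ 3.98 m

Here I = (2/5)MR², so the shape factor k = I/(MR²) = 0.4.
The rolling condition ω = v/R makes the rotational term ½I(v/R)² = ½kMv², so KE_total = ½(1+k)Mv² = (7/10)Mv².
At the top the kinetic energy is zero, so (7/10)Mv₀² = Mgh.
Thus h = (1+k)v₀²/(2g) = 1.4 × 7.47² / (2 × 9.81) ≈ 3.98 m.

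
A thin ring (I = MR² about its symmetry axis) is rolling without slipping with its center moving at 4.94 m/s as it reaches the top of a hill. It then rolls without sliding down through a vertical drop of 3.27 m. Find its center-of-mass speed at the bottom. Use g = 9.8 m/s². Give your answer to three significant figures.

v ≈ 7.51 m/s

The moment of inertia is MR², giving k ≡ I/(MR²) = 1.
Rolling without slipping gives ω = v/R, so the total kinetic energy is ½Mv² + ½Iω² = ½(1+k)Mv² = Mv².
Energy conservation: Mv₀² + Mgh = Mv², so v² = v₀² + 2gh/(1+k).
v = √(4.94² + 2×9.8×3.27/2) = √56.45 ≈ 7.51 m/s.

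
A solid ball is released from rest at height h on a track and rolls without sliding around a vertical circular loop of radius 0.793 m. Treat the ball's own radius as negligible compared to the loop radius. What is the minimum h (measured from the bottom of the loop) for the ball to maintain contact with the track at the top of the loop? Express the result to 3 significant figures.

h_min ≈ 2.14 m

The moment of inertia is (2/5)MR², giving k ≡ I/(MR²) = 0.4.
At the top, contact is just lost when gravity alone supplies the centripetal force: Mg = Mv_top²/r, i.e. v_top² = gr.
With ω = v/R, the kinetic energy at speed v is ½(1+k)Mv² = (7/10)Mv².
Energy conservation from release (height h) to the top (height 2r): Mgh = Mg(2r) + (7/10)M·gr.
Thus h_min = 2r + (1+k)r/2 = r(2 + 1.4/2) = 0.793 × 2.7 ≈ 2.14 m.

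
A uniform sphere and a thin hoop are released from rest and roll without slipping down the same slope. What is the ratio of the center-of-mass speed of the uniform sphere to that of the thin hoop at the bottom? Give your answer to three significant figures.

v_ratio ≈ 1.20

Each satisfies Mgh = ½(1+k)Mv² with k = I/(MR²), so v ∝ 1/√(1+k).
For the uniform sphere k = 0.4; for the thin hoop k = 1.
v₁/v₂ = √((1+k₂)/(1+k₁)) = √(2/1.4) ≈ 1.20.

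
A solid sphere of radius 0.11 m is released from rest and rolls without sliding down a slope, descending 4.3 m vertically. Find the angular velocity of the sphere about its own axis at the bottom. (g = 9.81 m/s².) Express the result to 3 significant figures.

Here I = (2/5)MR², so the shape factor k = I/(MR²) = 0.4.
Since it rolls without slipping, ω = v/R and KE = ½Mv² + ½Iω² = ½(1+k)Mv² = (7/10)Mv².
Energy conservation Mgh = ½(1+k)Mv² gives v = √(2gh/(1+k)) = √(2 × 9.81 × 4.3 / 1.4) = 7.763 m/s.
Then ω = v/R = 7.763 / 0.11 ≈ 70.6 rad/s.

ω ≈ 70.6 rad/s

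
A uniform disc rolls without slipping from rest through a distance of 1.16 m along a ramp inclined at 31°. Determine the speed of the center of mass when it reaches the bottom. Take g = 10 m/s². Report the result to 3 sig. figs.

For this body I = (1/2)MR², i.e. k = I/(MR²) = 0.5.
Since it rolls without slipping, ω = v/R and KE = ½Mv² + ½Iω² = ½(1+k)Mv² = (3/4)Mv².
The vertical drop is h = L sinθ = 1.16 × sin31° = 0.5974 m.
Setting Mgh = (3/4)Mv² gives v = √(2gh/(1+k)) = √(2·10·0.5974/1.5) ≈ 2.82 m/s.

v ≈ 2.82 m/s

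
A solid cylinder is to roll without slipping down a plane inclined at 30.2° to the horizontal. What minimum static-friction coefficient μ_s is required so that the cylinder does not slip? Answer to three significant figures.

With I = (1/2)MR², the ratio k = I/(MR²) is 0.5.
Newton's second law down the slope: Mg sinθ − f = Ma. The torque equation fR = Iα (with α = a/R) gives f = kMa.
These give a = g sinθ/(1+k) and the required friction f = kMg sinθ/(1+k).
With N = Mg cosθ, the no-slip condition f ≤ μN gives μ_min = f/N = k tanθ/(1+k).
μ_min = 0.5 × tan30.2° / 1.5 ≈ 0.194.

μ_min ≈ 0.194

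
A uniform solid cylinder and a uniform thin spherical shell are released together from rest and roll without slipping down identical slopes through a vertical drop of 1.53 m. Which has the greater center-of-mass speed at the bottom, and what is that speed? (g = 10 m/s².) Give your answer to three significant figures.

For rolling without slipping, Mgh = ½(1+k)Mv² where k = I/(MR²), so v = √(2gh/(1+k)).
Uniform solid cylinder: k = 0.5, giving v = √(2×10×1.53/1.5) = 4.517 m/s.
Uniform thin spherical shell: k = 2/3, giving v = √(2×10×1.53/1.667) = 4.285 m/s.
The smaller k wins: the uniform solid cylinder, at ≈ 4.52 m/s.

the uniform solid cylinder, at v ≈ 4.52 m/s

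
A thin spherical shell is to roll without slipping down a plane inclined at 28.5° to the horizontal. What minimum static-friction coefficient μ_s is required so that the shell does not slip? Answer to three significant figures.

For this body I = (2/3)MR², i.e. k = I/(MR²) = 2/3.
Along the incline Mg sinθ − f = Ma, and torque about the center fR = Iα = kMR²(a/R) gives f = kMa.
These give a = g sinθ/(1+k) and the required friction f = kMg sinθ/(1+k).
The normal force is N = Mg cosθ, so μ_min = f/N = k tanθ/(1+k).
μ_min = (2/3) × tan28.5° / 1.667 ≈ 0.217.

μ_min ≈ 0.217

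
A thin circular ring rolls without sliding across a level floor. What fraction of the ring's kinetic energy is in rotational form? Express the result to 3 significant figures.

fraction ≈ 0.500

The moment of inertia is MR², giving k ≡ I/(MR²) = 1.
Since ω = v/R, the translational part is ½Mv² and the rotational part is ½I(v/R)² = ½kMv²; the total is ½(1+k)Mv².
The rotational fraction is therefore k/(1+k) = 1/2 ≈ 0.500.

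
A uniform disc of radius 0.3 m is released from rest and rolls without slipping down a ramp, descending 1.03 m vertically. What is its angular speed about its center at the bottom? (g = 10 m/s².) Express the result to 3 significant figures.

With I = (1/2)MR², the ratio k = I/(MR²) is 0.5.
Rolling without slipping gives ω = v/R, so the total kinetic energy is ½Mv² + ½Iω² = ½(1+k)Mv² = (3/4)Mv².
Energy conservation Mgh = ½(1+k)Mv² gives v = √(2gh/(1+k)) = √(2 × 10 × 1.03 / 1.5) = 3.706 m/s.
Then ω = v/R = 3.706 / 0.3 ≈ 12.4 rad/s.

ω ≈ 12.4 rad/s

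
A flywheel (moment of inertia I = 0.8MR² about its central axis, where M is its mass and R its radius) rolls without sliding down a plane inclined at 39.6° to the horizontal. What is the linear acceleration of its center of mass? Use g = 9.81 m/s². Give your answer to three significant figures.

a ≈ 3.47 m/s²

With I = 0.8MR², the ratio k = I/(MR²) is 0.8.
Along the incline Mg sinθ − f = Ma, and torque about the center fR = Iα = kMR²(a/R) gives f = kMa.
Eliminating f: Mg sinθ = (1+k)Ma, so a = g sinθ/(1+k) = 9.81 × sin39.6° / 1.8 ≈ 3.47 m/s².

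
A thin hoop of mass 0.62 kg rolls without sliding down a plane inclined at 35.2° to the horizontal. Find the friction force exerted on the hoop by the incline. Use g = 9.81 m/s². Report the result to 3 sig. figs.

f ≈ 1.75 N

With I = MR², the ratio k = I/(MR²) is 1.
Newton's second law down the slope: Mg sinθ − f = Ma. The torque equation fR = Iα (with α = a/R) gives f = kMa.
Combining, a = g sinθ/(1+k) and f = kMa = kMg sinθ/(1+k).
f = 1 × 0.62 × 9.81 × sin35.2° / 2 ≈ 1.75 N.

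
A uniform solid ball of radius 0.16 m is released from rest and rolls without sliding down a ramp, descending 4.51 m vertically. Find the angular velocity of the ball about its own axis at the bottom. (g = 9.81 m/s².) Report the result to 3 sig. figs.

ω ≈ 49.7 rad/s

The moment of inertia is (2/5)MR², giving k ≡ I/(MR²) = 0.4.
The rolling condition ω = v/R makes the rotational term ½I(v/R)² = ½kMv², so KE_total = ½(1+k)Mv² = (7/10)Mv².
Energy conservation Mgh = ½(1+k)Mv² gives v = √(2gh/(1+k)) = √(2 × 9.81 × 4.51 / 1.4) = 7.95 m/s.
Then ω = v/R = 7.95 / 0.16 ≈ 49.7 rad/s.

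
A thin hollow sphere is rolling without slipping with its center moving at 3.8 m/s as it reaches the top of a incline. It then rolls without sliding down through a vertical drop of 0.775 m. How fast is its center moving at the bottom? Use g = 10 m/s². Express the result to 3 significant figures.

The moment of inertia is (2/3)MR², giving k ≡ I/(MR²) = 2/3.
Since it rolls without slipping, ω = v/R and KE = ½Mv² + ½Iω² = ½(1+k)Mv² = (5/6)Mv².
Conserving energy between top and bottom: (5/6)Mv² = (5/6)Mv₀² + Mgh, hence v² = v₀² + 2gh/(1+k).
v = √(3.8² + 2×10×0.775/1.667) = √23.74 ≈ 4.87 m/s.

v ≈ 4.87 m/s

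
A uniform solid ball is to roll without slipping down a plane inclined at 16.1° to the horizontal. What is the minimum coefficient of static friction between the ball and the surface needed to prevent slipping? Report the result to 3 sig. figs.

μ_min ≈ 0.0825

Here I = (2/5)MR², so the shape factor k = I/(MR²) = 0.4.
Translational: Mg sinθ − f = Ma. Rotational about the CM: fR = Iα = kMRa, so f = kMa.
These give a = g sinθ/(1+k) and the required friction f = kMg sinθ/(1+k).
With N = Mg cosθ, the no-slip condition f ≤ μN gives μ_min = f/N = k tanθ/(1+k).
μ_min = 0.4 × tan16.1° / 1.4 ≈ 0.0825.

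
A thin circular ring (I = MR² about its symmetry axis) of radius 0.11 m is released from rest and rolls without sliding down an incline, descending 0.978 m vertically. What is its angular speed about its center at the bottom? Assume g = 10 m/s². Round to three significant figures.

Here I = MR², so the shape factor k = I/(MR²) = 1.
Since it rolls without slipping, ω = v/R and KE = ½Mv² + ½Iω² = ½(1+k)Mv² = Mv².
Energy conservation Mgh = ½(1+k)Mv² gives v = √(2gh/(1+k)) = √(2 × 10 × 0.978 / 2) = 3.127 m/s.
Then ω = v/R = 3.127 / 0.11 ≈ 28.4 rad/s.

ω ≈ 28.4 rad/s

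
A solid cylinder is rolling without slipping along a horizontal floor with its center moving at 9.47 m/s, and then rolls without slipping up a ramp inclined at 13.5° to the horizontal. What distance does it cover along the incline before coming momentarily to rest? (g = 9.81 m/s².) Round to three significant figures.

d ≈ 29.4 m

Here I = (1/2)MR², so the shape factor k = I/(MR²) = 0.5.
Rolling without slipping gives ω = v/R, so the total kinetic energy is ½Mv² + ½Iω² = ½(1+k)Mv² = (3/4)Mv².
Setting this equal to Mgh gives the vertical rise h = (1+k)v₀²/(2g) = 1.5×9.47²/(2×9.81) = 6.856 m.
The distance along the slope is d = h/sinθ = 6.856/sin13.5° ≈ 29.4 m.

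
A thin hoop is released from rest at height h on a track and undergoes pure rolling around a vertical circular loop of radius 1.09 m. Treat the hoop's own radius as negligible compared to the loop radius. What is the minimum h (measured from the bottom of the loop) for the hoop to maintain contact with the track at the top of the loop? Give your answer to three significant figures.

h_min ≈ 3.27 m

Here I = MR², so the shape factor k = I/(MR²) = 1.
At the top of the loop, the minimum-contact condition is Mg = Mv_top²/r, so v_top² = gr.
With ω = v/R, the kinetic energy at speed v is ½(1+k)Mv² = Mv².
Energy conservation from release (height h) to the top (height 2r): Mgh = Mg(2r) + M·gr.
Thus h_min = 2r + (1+k)r/2 = r(2 + 2/2) = 1.09 × 3 ≈ 3.27 m.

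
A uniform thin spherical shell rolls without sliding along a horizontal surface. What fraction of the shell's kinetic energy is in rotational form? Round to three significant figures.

With I = (2/3)MR², the ratio k = I/(MR²) is 2/3.
With ω = v/R, KE_trans = ½Mv² and KE_rot = ½Iω² = ½kMv², so KE_total = ½(1+k)Mv².
The rotational fraction is therefore k/(1+k) = (2/3)/1.667 ≈ 0.400.

fraction ≈ 0.400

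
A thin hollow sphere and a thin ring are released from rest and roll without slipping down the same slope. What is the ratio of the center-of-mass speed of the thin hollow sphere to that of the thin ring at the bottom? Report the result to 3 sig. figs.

v_ratio ≈ 1.10

Each satisfies Mgh = ½(1+k)Mv² with k = I/(MR²), so v ∝ 1/√(1+k).
For the thin hollow sphere k = 2/3; for the thin ring k = 1.
v₁/v₂ = √((1+k₂)/(1+k₁)) = √(2/1.667) ≈ 1.10.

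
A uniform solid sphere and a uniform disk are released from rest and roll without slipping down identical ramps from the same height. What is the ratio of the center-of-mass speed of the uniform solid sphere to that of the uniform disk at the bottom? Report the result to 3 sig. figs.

Each satisfies Mgh = ½(1+k)Mv² with k = I/(MR²), so v ∝ 1/√(1+k).
For the uniform solid sphere k = 0.4; for the uniform disk k = 0.5.
v₁/v₂ = √((1+k₂)/(1+k₁)) = √(1.5/1.4) ≈ 1.04.

v_ratio ≈ 1.04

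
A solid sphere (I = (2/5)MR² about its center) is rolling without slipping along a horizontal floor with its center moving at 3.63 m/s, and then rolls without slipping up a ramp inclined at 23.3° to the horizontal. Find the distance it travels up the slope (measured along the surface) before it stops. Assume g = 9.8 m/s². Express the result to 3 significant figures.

d ≈ 2.38 m

Here I = (2/5)MR², so the shape factor k = I/(MR²) = 0.4.
Pure rolling means v = ωR; then KE = ½Mv² + ½I(v/R)² = ½(1+k)Mv² = (7/10)Mv².
Setting this equal to Mgh gives the vertical rise h = (1+k)v₀²/(2g) = 1.4×3.63²/(2×9.8) = 0.9412 m.
The distance along the slope is d = h/sinθ = 0.9412/sin23.3° ≈ 2.38 m.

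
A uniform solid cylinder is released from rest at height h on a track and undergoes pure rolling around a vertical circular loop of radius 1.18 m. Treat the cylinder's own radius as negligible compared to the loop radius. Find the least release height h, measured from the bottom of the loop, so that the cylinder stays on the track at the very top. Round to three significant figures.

h_min ≈ 3.25 m

With I = (1/2)MR², the ratio k = I/(MR²) is 0.5.
At the top of the loop, the minimum-contact condition is Mg = Mv_top²/r, so v_top² = gr.
With ω = v/R, the kinetic energy at speed v is ½(1+k)Mv² = (3/4)Mv².
Energy conservation from release (height h) to the top (height 2r): Mgh = Mg(2r) + (3/4)M·gr.
Thus h_min = 2r + (1+k)r/2 = r(2 + 1.5/2) = 1.18 × 2.75 ≈ 3.25 m.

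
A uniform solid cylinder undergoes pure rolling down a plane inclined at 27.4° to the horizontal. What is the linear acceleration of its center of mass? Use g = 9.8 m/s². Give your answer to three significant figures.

With I = (1/2)MR², the ratio k = I/(MR²) is 0.5.
Along the incline Mg sinθ − f = Ma, and torque about the center fR = Iα = kMR²(a/R) gives f = kMa.
Eliminating f: Mg sinθ = (1+k)Ma, so a = g sinθ/(1+k) = 9.8 × sin27.4° / 1.5 ≈ 3.01 m/s².

a ≈ 3.01 m/s²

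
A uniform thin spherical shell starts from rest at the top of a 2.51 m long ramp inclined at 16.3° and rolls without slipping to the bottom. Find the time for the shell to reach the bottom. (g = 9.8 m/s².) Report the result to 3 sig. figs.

t ≈ 1.74 s

The moment of inertia is (2/3)MR², giving k ≡ I/(MR²) = 2/3.
Translational: Mg sinθ − f = Ma. Rotational about the CM: fR = Iα = kMRa, so f = kMa.
Hence a = g sinθ/(1+k) = 9.8×sin16.3°/1.667 = 1.65 m/s².
Starting from rest, L = ½at², so t = √(2L/a) = √(2×2.51/1.65) ≈ 1.74 s.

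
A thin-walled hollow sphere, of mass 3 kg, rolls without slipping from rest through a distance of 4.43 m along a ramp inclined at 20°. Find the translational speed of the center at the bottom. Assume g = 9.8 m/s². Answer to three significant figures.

With I = (2/3)MR², the ratio k = I/(MR²) is 2/3.
Rolling without slipping gives ω = v/R, so the total kinetic energy is ½Mv² + ½Iω² = ½(1+k)Mv² = (5/6)Mv².
The vertical drop is h = L sinθ = 4.43 × sin20° = 1.515 m.
Energy conservation: Mgh = (5/6)Mv², so v = √(2gh/(1+k)) = √(2 × 9.8 × 1.515 / 1.667) ≈ 4.22 m/s.

v ≈ 4.22 m/s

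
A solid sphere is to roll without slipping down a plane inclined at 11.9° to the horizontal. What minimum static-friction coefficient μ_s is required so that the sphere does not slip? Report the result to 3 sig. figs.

Here I = (2/5)MR², so the shape factor k = I/(MR²) = 0.4.
Translational: Mg sinθ − f = Ma. Rotational about the CM: fR = Iα = kMRa, so f = kMa.
These give a = g sinθ/(1+k) and the required friction f = kMg sinθ/(1+k).
The normal force is N = Mg cosθ, so μ_min = f/N = k tanθ/(1+k).
μ_min = 0.4 × tan11.9° / 1.4 ≈ 0.0602.

μ_min ≈ 0.0602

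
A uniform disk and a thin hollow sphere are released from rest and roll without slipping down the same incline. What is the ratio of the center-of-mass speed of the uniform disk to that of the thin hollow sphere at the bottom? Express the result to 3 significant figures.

v_ratio ≈ 1.05

Each satisfies Mgh = ½(1+k)Mv² with k = I/(MR²), so v ∝ 1/√(1+k).
For the uniform disk k = 0.5; for the thin hollow sphere k = 2/3.
v₁/v₂ = √((1+k₂)/(1+k₁)) = √(1.667/1.5) ≈ 1.05.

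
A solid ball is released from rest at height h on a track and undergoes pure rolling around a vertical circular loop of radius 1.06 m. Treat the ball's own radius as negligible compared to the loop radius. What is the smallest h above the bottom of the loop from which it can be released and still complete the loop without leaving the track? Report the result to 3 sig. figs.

With I = (2/5)MR², the ratio k = I/(MR²) is 0.4.
At the top, contact is just lost when gravity alone supplies the centripetal force: Mg = Mv_top²/r, i.e. v_top² = gr.
With ω = v/R, the kinetic energy at speed v is ½(1+k)Mv² = (7/10)Mv².
Energy conservation from release (height h) to the top (height 2r): Mgh = Mg(2r) + (7/10)M·gr.
Thus h_min = 2r + (1+k)r/2 = r(2 + 1.4/2) = 1.06 × 2.7 ≈ 2.86 m.

h_min ≈ 2.86 m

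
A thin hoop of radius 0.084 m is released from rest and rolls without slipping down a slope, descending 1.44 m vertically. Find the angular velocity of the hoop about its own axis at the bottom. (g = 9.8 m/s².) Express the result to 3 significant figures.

ω ≈ 44.7 rad/s

With I = MR², the ratio k = I/(MR²) is 1.
Pure rolling means v = ωR; then KE = ½Mv² + ½I(v/R)² = ½(1+k)Mv² = Mv².
Energy conservation Mgh = ½(1+k)Mv² gives v = √(2gh/(1+k)) = √(2 × 9.8 × 1.44 / 2) = 3.757 m/s.
The angular speed follows from ω = v/R = 3.757/0.084 ≈ 44.7 rad/s.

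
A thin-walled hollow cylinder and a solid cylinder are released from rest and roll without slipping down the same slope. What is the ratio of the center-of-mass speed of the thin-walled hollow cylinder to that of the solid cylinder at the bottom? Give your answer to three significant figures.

Each satisfies Mgh = ½(1+k)Mv² with k = I/(MR²), so v ∝ 1/√(1+k).
For the thin-walled hollow cylinder k = 1; for the solid cylinder k = 0.5.
v₁/v₂ = √((1+k₂)/(1+k₁)) = √(1.5/2) ≈ 0.866.

v_ratio ≈ 0.866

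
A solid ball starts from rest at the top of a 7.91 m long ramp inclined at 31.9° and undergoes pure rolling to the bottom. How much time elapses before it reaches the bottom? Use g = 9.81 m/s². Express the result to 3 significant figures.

t ≈ 2.07 s

The moment of inertia is (2/5)MR², giving k ≡ I/(MR²) = 0.4.
Along the incline Mg sinθ − f = Ma, and torque about the center fR = Iα = kMR²(a/R) gives f = kMa.
Hence a = g sinθ/(1+k) = 9.81×sin31.9°/1.4 = 3.703 m/s².
Starting from rest, L = ½at², so t = √(2L/a) = √(2×7.91/3.703) ≈ 2.07 s.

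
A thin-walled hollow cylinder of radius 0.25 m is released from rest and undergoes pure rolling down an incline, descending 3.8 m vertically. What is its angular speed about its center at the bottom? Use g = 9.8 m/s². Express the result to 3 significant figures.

With I = MR², the ratio k = I/(MR²) is 1.
The rolling condition ω = v/R makes the rotational term ½I(v/R)² = ½kMv², so KE_total = ½(1+k)Mv² = Mv².
Energy conservation Mgh = ½(1+k)Mv² gives v = √(2gh/(1+k)) = √(2 × 9.8 × 3.8 / 2) = 6.102 m/s.
Then ω = v/R = 6.102 / 0.25 ≈ 24.4 rad/s.

ω ≈ 24.4 rad/s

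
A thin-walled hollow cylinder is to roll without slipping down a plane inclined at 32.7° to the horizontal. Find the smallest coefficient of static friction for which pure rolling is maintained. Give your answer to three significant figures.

The moment of inertia is MR², giving k ≡ I/(MR²) = 1.
Translational: Mg sinθ − f = Ma. Rotational about the CM: fR = Iα = kMRa, so f = kMa.
These give a = g sinθ/(1+k) and the required friction f = kMg sinθ/(1+k).
With N = Mg cosθ, the no-slip condition f ≤ μN gives μ_min = f/N = k tanθ/(1+k).
μ_min = 1 × tan32.7° / 2 ≈ 0.321.

μ_min ≈ 0.321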